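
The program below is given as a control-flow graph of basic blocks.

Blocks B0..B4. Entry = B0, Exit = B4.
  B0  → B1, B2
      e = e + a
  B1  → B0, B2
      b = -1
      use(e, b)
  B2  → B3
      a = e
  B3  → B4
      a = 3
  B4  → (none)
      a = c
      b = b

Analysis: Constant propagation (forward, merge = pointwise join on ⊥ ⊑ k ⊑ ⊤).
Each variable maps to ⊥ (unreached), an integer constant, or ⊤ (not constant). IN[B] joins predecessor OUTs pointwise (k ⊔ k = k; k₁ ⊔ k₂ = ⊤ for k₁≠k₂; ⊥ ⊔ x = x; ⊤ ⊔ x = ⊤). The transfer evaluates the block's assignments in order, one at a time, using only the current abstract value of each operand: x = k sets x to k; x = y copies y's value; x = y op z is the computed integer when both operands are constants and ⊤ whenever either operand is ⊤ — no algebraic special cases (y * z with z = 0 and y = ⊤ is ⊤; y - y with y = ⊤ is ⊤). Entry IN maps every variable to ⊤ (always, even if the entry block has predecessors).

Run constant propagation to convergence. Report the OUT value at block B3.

Per-block solution:
  B0: | IN=(all ⊤) | OUT=(all ⊤)
  B1: | IN=(all ⊤) | OUT={b:-1; rest ⊤}
  B2: | IN=(all ⊤) | OUT=(all ⊤)
  B3: | IN=(all ⊤) | OUT={a:3; rest ⊤}
  B4: | IN={a:3; rest ⊤} | OUT=(all ⊤)

Merge at B3: IN[B3] = OUT[B2] = {a: ⊤, b: ⊤, c: ⊤, d: ⊤, e: ⊤, f: ⊤}
Applying B3's transfer function to that IN value gives OUT[B3] (row B3 above).

Answer: {a: 3, b: ⊤, c: ⊤, d: ⊤, e: ⊤, f: ⊤}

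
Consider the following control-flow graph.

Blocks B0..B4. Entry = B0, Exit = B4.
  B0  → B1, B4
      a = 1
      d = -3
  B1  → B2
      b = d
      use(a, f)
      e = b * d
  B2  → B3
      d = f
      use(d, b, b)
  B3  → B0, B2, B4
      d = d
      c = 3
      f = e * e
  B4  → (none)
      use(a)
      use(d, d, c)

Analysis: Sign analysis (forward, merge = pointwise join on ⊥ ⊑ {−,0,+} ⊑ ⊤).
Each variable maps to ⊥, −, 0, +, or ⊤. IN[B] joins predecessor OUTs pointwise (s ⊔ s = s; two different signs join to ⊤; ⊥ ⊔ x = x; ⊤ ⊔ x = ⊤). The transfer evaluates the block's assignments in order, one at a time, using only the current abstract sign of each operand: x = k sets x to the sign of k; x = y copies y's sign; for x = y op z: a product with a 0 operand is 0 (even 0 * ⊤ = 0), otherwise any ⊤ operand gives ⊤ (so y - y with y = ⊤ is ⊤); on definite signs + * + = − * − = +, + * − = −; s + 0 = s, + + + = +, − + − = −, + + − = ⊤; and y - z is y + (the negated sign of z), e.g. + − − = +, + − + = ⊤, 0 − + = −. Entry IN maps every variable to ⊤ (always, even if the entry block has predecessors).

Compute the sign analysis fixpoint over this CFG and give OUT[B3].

Answer: {a: +, b: -, c: +, d: ⊤, e: +, f: +}

Trace:
Fixpoint table:
  B0:  IN=(all ⊤)  OUT={a:+, d:-; rest ⊤}
  B1:  IN={a:+, d:-; rest ⊤}  OUT={a:+, b:-, d:-, e:+; rest ⊤}
  B2:  IN={a:+, b:-, e:+; rest ⊤}  OUT={a:+, b:-, e:+; rest ⊤}
  B3:  IN={a:+, b:-, e:+; rest ⊤}  OUT={a:+, b:-, c:+, e:+, f:+; rest ⊤}
  B4:  IN={a:+; rest ⊤}  OUT={a:+; rest ⊤}

Merge at B3: IN[B3] = OUT[B2] = {a: +, b: -, c: ⊤, d: ⊤, e: +, f: ⊤}
Applying B3's transfer function to that IN value gives OUT[B3] (row B3 above).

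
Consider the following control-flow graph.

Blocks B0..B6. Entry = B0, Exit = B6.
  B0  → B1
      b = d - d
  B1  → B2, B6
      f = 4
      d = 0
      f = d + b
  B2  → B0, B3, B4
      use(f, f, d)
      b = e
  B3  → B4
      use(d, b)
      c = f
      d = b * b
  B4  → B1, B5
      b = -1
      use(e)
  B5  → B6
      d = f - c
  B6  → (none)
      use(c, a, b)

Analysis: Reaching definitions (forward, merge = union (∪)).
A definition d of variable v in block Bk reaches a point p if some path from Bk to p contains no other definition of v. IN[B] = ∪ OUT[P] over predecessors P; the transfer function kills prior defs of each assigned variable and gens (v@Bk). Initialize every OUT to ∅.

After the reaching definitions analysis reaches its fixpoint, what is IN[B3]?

Answer: {b@B2, c@B3, d@B1, f@B1}

Working:
Fixpoint table:
  B0: | IN={b@B2, c@B3, d@B1, f@B1} | OUT={b@B0, c@B3, d@B1, f@B1}
  B1: | IN={b@B0, b@B4, c@B3, d@B1, d@B3, f@B1} | OUT={b@B0, b@B4, c@B3, d@B1, f@B1}
  B2: | IN={b@B0, b@B4, c@B3, d@B1, f@B1} | OUT={b@B2, c@B3, d@B1, f@B1}
  B3: | IN={b@B2, c@B3, d@B1, f@B1} | OUT={b@B2, c@B3, d@B3, f@B1}
  B4: | IN={b@B2, c@B3, d@B1, d@B3, f@B1} | OUT={b@B4, c@B3, d@B1, d@B3, f@B1}
  B5: | IN={b@B4, c@B3, d@B1, d@B3, f@B1} | OUT={b@B4, c@B3, d@B5, f@B1}
  B6: | IN={b@B0, b@B4, c@B3, d@B1, d@B5, f@B1} | OUT={b@B0, b@B4, c@B3, d@B1, d@B5, f@B1}

Merge at B3: IN[B3] = OUT[B2] = {b@B2, c@B3, d@B1, f@B1}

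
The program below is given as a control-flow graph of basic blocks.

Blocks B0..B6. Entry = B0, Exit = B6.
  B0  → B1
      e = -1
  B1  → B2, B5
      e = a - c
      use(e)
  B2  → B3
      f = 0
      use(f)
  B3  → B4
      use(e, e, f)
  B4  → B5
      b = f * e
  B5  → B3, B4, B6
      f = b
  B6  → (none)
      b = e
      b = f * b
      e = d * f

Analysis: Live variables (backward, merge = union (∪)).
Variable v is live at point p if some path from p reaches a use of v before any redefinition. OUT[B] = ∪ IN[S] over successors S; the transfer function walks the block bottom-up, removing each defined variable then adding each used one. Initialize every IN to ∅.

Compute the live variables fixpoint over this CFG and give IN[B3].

Answer: {d, e, f}

Working:
Fixpoint table:
  B0:  IN={a, b, c, d}  OUT={a, b, c, d}
  B1:  IN={a, b, c, d}  OUT={b, d, e}
  B2:  IN={d, e}  OUT={d, e, f}
  B3:  IN={d, e, f}  OUT={d, e, f}
  B4:  IN={d, e, f}  OUT={b, d, e}
  B5:  IN={b, d, e}  OUT={d, e, f}
  B6:  IN={d, e, f}  OUT={}

Merge at B3: OUT[B3] = IN[B4] = {d, e, f}
Applying B3's transfer function to that OUT value gives IN[B3] (row B3 above).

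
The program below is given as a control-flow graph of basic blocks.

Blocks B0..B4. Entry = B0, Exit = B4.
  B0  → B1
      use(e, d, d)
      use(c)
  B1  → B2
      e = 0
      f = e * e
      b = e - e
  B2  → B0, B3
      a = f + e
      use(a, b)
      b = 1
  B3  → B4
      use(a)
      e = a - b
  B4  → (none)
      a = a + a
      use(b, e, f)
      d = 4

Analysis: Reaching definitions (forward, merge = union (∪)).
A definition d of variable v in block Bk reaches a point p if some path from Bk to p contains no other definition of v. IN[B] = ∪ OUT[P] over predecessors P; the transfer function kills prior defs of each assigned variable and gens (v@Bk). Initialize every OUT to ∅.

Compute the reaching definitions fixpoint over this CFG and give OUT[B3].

Per-block solution:
  B0:   IN={a@B2, b@B2, e@B1, f@B1}   OUT={a@B2, b@B2, e@B1, f@B1}
  B1:   IN={a@B2, b@B2, e@B1, f@B1}   OUT={a@B2, b@B1, e@B1, f@B1}
  B2:   IN={a@B2, b@B1, e@B1, f@B1}   OUT={a@B2, b@B2, e@B1, f@B1}
  B3:   IN={a@B2, b@B2, e@B1, f@B1}   OUT={a@B2, b@B2, e@B3, f@B1}
  B4:   IN={a@B2, b@B2, e@B3, f@B1}   OUT={a@B4, b@B2, d@B4, e@B3, f@B1}

Merge at B3: IN[B3] = OUT[B2] = {a@B2, b@B2, e@B1, f@B1}
Applying B3's transfer function to that IN value gives OUT[B3] (row B3 above).

Answer: {a@B2, b@B2, e@B3, f@B1}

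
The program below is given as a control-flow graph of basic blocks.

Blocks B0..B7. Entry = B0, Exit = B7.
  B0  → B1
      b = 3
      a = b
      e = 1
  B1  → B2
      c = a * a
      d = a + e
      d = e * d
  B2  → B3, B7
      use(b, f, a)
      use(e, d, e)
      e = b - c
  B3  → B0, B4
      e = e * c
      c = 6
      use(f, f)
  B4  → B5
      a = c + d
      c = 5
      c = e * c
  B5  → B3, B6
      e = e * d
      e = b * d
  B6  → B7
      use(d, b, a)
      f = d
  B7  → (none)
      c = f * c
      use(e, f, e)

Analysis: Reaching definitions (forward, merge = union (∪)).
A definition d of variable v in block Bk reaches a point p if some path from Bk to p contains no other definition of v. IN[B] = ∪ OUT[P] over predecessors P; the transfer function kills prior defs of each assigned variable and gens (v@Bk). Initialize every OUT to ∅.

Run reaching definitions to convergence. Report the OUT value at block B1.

Fixpoint table:
  B0: | IN={a@B0, a@B4, b@B0, c@B3, d@B1, e@B3} | OUT={a@B0, b@B0, c@B3, d@B1, e@B0}
  B1: | IN={a@B0, b@B0, c@B3, d@B1, e@B0} | OUT={a@B0, b@B0, c@B1, d@B1, e@B0}
  B2: | IN={a@B0, b@B0, c@B1, d@B1, e@B0} | OUT={a@B0, b@B0, c@B1, d@B1, e@B2}
  B3: | IN={a@B0, a@B4, b@B0, c@B1, c@B4, d@B1, e@B2, e@B5} | OUT={a@B0, a@B4, b@B0, c@B3, d@B1, e@B3}
  B4: | IN={a@B0, a@B4, b@B0, c@B3, d@B1, e@B3} | OUT={a@B4, b@B0, c@B4, d@B1, e@B3}
  B5: | IN={a@B4, b@B0, c@B4, d@B1, e@B3} | OUT={a@B4, b@B0, c@B4, d@B1, e@B5}
  B6: | IN={a@B4, b@B0, c@B4, d@B1, e@B5} | OUT={a@B4, b@B0, c@B4, d@B1, e@B5, f@B6}
  B7: | IN={a@B0, a@B4, b@B0, c@B1, c@B4, d@B1, e@B2, e@B5, f@B6} | OUT={a@B0, a@B4, b@B0, c@B7, d@B1, e@B2, e@B5, f@B6}

Merge at B1: IN[B1] = OUT[B0] = {a@B0, b@B0, c@B3, d@B1, e@B0}
Applying B1's transfer function to that IN value gives OUT[B1] (row B1 above).

Answer: {a@B0, b@B0, c@B1, d@B1, e@B0}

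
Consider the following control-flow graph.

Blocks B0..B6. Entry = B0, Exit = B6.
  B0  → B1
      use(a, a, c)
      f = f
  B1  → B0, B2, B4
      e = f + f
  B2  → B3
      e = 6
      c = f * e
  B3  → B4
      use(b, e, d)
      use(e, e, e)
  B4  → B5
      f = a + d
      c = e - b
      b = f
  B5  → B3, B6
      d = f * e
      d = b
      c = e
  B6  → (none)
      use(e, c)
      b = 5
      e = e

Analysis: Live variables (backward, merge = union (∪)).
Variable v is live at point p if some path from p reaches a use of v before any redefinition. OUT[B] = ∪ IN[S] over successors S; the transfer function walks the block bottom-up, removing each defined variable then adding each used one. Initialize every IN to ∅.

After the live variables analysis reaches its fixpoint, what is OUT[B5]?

Answer: {a, b, c, d, e}

Derivation:
Fixpoint table:
  B0:   IN={a, b, c, d, f}   OUT={a, b, c, d, f}
  B1:   IN={a, b, c, d, f}   OUT={a, b, c, d, e, f}
  B2:   IN={a, b, d, f}   OUT={a, b, d, e}
  B3:   IN={a, b, d, e}   OUT={a, b, d, e}
  B4:   IN={a, b, d, e}   OUT={a, b, e, f}
  B5:   IN={a, b, e, f}   OUT={a, b, c, d, e}
  B6:   IN={c, e}   OUT={}

Merge at B5: OUT[B5] = IN[B3] ⊔ IN[B6] = {a, b, c, d, e}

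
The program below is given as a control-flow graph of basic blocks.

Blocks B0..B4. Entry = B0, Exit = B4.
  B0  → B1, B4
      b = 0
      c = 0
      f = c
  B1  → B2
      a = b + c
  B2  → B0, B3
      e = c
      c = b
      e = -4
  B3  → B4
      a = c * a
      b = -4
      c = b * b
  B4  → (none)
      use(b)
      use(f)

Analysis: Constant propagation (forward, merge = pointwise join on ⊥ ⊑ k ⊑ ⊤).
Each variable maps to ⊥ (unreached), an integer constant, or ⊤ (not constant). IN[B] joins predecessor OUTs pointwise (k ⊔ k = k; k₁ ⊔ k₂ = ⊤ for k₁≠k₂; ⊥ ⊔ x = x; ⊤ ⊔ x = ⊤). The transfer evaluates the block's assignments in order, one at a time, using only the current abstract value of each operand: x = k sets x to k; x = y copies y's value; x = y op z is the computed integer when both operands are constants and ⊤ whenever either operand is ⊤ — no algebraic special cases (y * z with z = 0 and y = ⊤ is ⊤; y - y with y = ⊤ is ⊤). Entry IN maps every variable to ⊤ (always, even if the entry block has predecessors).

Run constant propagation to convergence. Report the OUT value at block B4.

Answer: {a: ⊤, b: ⊤, c: ⊤, d: ⊤, e: ⊤, f: 0}

Working:
Fixpoint table:
  B0:   IN=(all ⊤)   OUT={b:0, c:0, f:0; rest ⊤}
  B1:   IN={b:0, c:0, f:0; rest ⊤}   OUT={a:0, b:0, c:0, f:0; rest ⊤}
  B2:   IN={a:0, b:0, c:0, f:0; rest ⊤}   OUT={a:0, b:0, c:0, e:-4, f:0; rest ⊤}
  B3:   IN={a:0, b:0, c:0, e:-4, f:0; rest ⊤}   OUT={a:0, b:-4, c:16, e:-4, f:0; rest ⊤}
  B4:   IN={f:0; rest ⊤}   OUT={f:0; rest ⊤}

Merge at B4: IN[B4] = OUT[B0] ⊔ OUT[B3] = {a: ⊤, b: ⊤, c: ⊤, d: ⊤, e: ⊤, f: 0}
Applying B4's transfer function to that IN value gives OUT[B4] (row B4 above).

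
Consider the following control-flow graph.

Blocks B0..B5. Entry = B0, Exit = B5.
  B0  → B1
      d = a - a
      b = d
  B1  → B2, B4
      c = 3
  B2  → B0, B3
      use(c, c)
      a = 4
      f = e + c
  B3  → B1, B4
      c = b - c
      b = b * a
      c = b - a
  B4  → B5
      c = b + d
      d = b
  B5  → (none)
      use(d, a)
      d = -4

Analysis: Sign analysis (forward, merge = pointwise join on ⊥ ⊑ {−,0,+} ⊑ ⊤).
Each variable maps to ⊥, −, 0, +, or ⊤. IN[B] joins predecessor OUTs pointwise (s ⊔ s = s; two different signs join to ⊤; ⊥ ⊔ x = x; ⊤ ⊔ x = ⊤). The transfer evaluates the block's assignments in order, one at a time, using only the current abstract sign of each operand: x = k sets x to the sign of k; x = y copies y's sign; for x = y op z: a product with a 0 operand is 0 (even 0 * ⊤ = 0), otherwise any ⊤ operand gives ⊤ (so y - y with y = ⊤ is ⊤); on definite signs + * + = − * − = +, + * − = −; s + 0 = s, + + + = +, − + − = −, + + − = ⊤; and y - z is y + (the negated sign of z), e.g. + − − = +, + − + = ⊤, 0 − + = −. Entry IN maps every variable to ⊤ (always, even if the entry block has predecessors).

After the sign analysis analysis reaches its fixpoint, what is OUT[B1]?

Answer: {a: ⊤, b: ⊤, c: +, d: ⊤, e: ⊤, f: ⊤}

Trace:
Per-block solution:
  B0:   IN=(all ⊤)   OUT=(all ⊤)
  B1:   IN=(all ⊤)   OUT={c:+; rest ⊤}
  B2:   IN={c:+; rest ⊤}   OUT={a:+, c:+; rest ⊤}
  B3:   IN={a:+, c:+; rest ⊤}   OUT={a:+; rest ⊤}
  B4:   IN=(all ⊤)   OUT=(all ⊤)
  B5:   IN=(all ⊤)   OUT={d:-; rest ⊤}

Merge at B1: IN[B1] = OUT[B0] ⊔ OUT[B3] = {a: ⊤, b: ⊤, c: ⊤, d: ⊤, e: ⊤, f: ⊤}
Applying B1's transfer function to that IN value gives OUT[B1] (row B1 above).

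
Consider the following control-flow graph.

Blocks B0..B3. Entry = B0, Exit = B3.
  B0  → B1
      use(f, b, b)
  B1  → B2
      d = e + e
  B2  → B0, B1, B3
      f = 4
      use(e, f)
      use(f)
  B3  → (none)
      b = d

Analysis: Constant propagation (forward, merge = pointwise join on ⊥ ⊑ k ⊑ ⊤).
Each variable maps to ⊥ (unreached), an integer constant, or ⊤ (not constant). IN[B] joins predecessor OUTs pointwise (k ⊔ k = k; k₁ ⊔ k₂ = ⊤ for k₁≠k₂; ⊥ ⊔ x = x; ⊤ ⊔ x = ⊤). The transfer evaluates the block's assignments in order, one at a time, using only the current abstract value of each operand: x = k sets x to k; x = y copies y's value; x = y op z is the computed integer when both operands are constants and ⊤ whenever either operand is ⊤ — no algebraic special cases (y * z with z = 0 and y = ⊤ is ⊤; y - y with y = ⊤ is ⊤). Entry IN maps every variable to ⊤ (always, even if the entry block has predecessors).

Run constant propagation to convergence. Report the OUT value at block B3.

Answer: {a: ⊤, b: ⊤, c: ⊤, d: ⊤, e: ⊤, f: 4}

Trace:
Per-block solution:
  B0:  IN=(all ⊤)  OUT=(all ⊤)
  B1:  IN=(all ⊤)  OUT=(all ⊤)
  B2:  IN=(all ⊤)  OUT={f:4; rest ⊤}
  B3:  IN={f:4; rest ⊤}  OUT={f:4; rest ⊤}

Merge at B3: IN[B3] = OUT[B2] = {a: ⊤, b: ⊤, c: ⊤, d: ⊤, e: ⊤, f: 4}
Applying B3's transfer function to that IN value gives OUT[B3] (row B3 above).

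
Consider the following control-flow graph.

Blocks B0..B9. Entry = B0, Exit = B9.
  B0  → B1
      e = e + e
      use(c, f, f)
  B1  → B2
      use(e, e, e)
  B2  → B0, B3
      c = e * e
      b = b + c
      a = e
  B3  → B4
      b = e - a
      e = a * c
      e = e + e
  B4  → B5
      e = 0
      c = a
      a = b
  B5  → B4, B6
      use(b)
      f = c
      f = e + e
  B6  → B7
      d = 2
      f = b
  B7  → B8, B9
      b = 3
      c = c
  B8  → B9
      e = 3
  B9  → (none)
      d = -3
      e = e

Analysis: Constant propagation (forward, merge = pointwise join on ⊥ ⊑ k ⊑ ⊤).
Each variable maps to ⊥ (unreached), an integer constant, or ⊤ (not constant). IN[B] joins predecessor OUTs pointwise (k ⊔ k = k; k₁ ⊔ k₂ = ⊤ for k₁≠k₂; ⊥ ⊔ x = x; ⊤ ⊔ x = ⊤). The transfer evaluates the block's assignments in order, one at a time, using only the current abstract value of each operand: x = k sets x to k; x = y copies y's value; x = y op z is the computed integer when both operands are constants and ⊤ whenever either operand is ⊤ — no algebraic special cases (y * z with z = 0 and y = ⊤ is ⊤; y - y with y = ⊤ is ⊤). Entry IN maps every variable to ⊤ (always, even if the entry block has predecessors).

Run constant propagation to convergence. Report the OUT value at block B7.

Answer: {a: ⊤, b: 3, c: ⊤, d: 2, e: 0, f: ⊤}

Working:
Per-block solution:
  B0: | IN=(all ⊤) | OUT=(all ⊤)
  B1: | IN=(all ⊤) | OUT=(all ⊤)
  B2: | IN=(all ⊤) | OUT=(all ⊤)
  B3: | IN=(all ⊤) | OUT=(all ⊤)
  B4: | IN=(all ⊤) | OUT={e:0; rest ⊤}
  B5: | IN={e:0; rest ⊤} | OUT={e:0, f:0; rest ⊤}
  B6: | IN={e:0, f:0; rest ⊤} | OUT={d:2, e:0; rest ⊤}
  B7: | IN={d:2, e:0; rest ⊤} | OUT={b:3, d:2, e:0; rest ⊤}
  B8: | IN={b:3, d:2, e:0; rest ⊤} | OUT={b:3, d:2, e:3; rest ⊤}
  B9: | IN={b:3, d:2; rest ⊤} | OUT={b:3, d:-3; rest ⊤}

Merge at B7: IN[B7] = OUT[B6] = {a: ⊤, b: ⊤, c: ⊤, d: 2, e: 0, f: ⊤}
Applying B7's transfer function to that IN value gives OUT[B7] (row B7 above).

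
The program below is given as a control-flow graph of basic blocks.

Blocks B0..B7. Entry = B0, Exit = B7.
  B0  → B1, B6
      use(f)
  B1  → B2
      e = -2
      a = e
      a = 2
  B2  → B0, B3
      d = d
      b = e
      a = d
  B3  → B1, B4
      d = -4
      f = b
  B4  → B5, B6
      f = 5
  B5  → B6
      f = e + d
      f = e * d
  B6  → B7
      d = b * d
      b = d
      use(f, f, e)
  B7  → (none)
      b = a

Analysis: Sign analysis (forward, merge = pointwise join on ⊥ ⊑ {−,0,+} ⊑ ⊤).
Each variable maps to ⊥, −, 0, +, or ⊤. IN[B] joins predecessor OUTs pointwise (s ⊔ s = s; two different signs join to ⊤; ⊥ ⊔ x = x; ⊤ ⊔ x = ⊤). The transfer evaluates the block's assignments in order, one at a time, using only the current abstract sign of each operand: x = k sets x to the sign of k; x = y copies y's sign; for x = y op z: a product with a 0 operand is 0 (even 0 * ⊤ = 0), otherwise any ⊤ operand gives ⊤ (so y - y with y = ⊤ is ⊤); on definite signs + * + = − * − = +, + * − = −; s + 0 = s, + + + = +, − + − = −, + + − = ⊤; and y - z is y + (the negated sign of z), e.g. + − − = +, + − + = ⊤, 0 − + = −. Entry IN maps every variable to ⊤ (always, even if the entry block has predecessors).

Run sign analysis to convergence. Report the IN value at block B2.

Answer: {a: +, b: ⊤, c: ⊤, d: ⊤, e: -, f: ⊤}

Derivation:
Fixpoint table:
  B0: | IN=(all ⊤) | OUT=(all ⊤)
  B1: | IN=(all ⊤) | OUT={a:+, e:-; rest ⊤}
  B2: | IN={a:+, e:-; rest ⊤} | OUT={b:-, e:-; rest ⊤}
  B3: | IN={b:-, e:-; rest ⊤} | OUT={b:-, d:-, e:-, f:-; rest ⊤}
  B4: | IN={b:-, d:-, e:-, f:-; rest ⊤} | OUT={b:-, d:-, e:-, f:+; rest ⊤}
  B5: | IN={b:-, d:-, e:-, f:+; rest ⊤} | OUT={b:-, d:-, e:-, f:+; rest ⊤}
  B6: | IN=(all ⊤) | OUT=(all ⊤)
  B7: | IN=(all ⊤) | OUT=(all ⊤)

Merge at B2: IN[B2] = OUT[B1] = {a: +, b: ⊤, c: ⊤, d: ⊤, e: -, f: ⊤}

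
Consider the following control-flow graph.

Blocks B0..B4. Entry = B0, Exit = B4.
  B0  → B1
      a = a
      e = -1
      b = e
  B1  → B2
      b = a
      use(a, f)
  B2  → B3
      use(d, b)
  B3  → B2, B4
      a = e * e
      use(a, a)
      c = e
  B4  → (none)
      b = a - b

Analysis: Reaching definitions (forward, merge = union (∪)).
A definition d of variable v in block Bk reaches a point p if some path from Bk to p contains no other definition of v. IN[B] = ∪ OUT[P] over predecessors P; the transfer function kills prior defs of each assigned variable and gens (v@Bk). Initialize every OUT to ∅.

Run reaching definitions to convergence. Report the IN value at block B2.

Per-block solution:
  B0:   IN={}   OUT={a@B0, b@B0, e@B0}
  B1:   IN={a@B0, b@B0, e@B0}   OUT={a@B0, b@B1, e@B0}
  B2:   IN={a@B0, a@B3, b@B1, c@B3, e@B0}   OUT={a@B0, a@B3, b@B1, c@B3, e@B0}
  B3:   IN={a@B0, a@B3, b@B1, c@B3, e@B0}   OUT={a@B3, b@B1, c@B3, e@B0}
  B4:   IN={a@B3, b@B1, c@B3, e@B0}   OUT={a@B3, b@B4, c@B3, e@B0}

Merge at B2: IN[B2] = OUT[B1] ⊔ OUT[B3] = {a@B0, a@B3, b@B1, c@B3, e@B0}

Answer: {a@B0, a@B3, b@B1, c@B3, e@B0}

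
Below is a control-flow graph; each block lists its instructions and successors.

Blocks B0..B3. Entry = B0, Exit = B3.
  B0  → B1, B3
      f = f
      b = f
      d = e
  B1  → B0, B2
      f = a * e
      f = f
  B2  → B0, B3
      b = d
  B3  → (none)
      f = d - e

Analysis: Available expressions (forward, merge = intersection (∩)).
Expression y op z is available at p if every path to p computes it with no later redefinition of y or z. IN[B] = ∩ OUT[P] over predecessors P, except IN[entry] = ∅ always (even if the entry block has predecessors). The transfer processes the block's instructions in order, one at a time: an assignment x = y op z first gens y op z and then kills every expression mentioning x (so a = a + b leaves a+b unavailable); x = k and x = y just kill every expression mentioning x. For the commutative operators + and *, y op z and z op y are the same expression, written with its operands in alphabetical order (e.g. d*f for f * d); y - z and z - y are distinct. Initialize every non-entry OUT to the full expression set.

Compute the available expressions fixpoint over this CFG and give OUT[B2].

Converged values:
  B0:   IN={}   OUT={}
  B1:   IN={}   OUT={a*e}
  B2:   IN={a*e}   OUT={a*e}
  B3:   IN={}   OUT={d-e}

Merge at B2: IN[B2] = OUT[B1] = {a*e}
Applying B2's transfer function to that IN value gives OUT[B2] (row B2 above).

Answer: {a*e}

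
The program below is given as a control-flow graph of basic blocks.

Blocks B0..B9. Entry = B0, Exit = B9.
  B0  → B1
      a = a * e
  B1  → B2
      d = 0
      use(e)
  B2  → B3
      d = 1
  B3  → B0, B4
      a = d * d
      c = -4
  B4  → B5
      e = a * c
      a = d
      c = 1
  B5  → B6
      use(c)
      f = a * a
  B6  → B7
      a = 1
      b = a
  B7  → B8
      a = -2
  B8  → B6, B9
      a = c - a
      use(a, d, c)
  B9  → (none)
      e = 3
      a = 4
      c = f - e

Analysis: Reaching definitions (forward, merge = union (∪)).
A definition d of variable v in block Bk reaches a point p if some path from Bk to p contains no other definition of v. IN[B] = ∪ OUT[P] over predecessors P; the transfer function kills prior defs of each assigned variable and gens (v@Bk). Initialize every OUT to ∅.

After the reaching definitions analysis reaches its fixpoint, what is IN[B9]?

Fixpoint table:
  B0:  IN={a@B3, c@B3, d@B2}  OUT={a@B0, c@B3, d@B2}
  B1:  IN={a@B0, c@B3, d@B2}  OUT={a@B0, c@B3, d@B1}
  B2:  IN={a@B0, c@B3, d@B1}  OUT={a@B0, c@B3, d@B2}
  B3:  IN={a@B0, c@B3, d@B2}  OUT={a@B3, c@B3, d@B2}
  B4:  IN={a@B3, c@B3, d@B2}  OUT={a@B4, c@B4, d@B2, e@B4}
  B5:  IN={a@B4, c@B4, d@B2, e@B4}  OUT={a@B4, c@B4, d@B2, e@B4, f@B5}
  B6:  IN={a@B4, a@B8, b@B6, c@B4, d@B2, e@B4, f@B5}  OUT={a@B6, b@B6, c@B4, d@B2, e@B4, f@B5}
  B7:  IN={a@B6, b@B6, c@B4, d@B2, e@B4, f@B5}  OUT={a@B7, b@B6, c@B4, d@B2, e@B4, f@B5}
  B8:  IN={a@B7, b@B6, c@B4, d@B2, e@B4, f@B5}  OUT={a@B8, b@B6, c@B4, d@B2, e@B4, f@B5}
  B9:  IN={a@B8, b@B6, c@B4, d@B2, e@B4, f@B5}  OUT={a@B9, b@B6, c@B9, d@B2, e@B9, f@B5}

Merge at B9: IN[B9] = OUT[B8] = {a@B8, b@B6, c@B4, d@B2, e@B4, f@B5}

Answer: {a@B8, b@B6, c@B4, d@B2, e@B4, f@B5}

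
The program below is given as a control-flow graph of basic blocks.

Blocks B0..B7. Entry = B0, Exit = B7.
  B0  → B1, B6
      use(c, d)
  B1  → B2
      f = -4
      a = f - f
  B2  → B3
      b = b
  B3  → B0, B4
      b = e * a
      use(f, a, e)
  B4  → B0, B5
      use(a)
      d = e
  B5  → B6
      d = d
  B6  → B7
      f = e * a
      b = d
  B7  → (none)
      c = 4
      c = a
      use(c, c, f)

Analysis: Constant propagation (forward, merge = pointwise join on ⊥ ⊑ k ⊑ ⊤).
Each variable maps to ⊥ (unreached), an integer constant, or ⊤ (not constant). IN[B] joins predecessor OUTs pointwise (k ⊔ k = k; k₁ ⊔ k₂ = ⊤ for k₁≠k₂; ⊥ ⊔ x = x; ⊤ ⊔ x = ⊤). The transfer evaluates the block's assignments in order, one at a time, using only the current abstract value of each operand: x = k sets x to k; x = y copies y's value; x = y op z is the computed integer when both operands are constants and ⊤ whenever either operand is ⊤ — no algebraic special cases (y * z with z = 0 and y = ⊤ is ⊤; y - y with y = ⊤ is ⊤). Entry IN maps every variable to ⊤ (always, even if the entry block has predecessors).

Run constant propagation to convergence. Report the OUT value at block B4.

Answer: {a: 0, b: ⊤, c: ⊤, d: ⊤, e: ⊤, f: -4}

Trace:
Per-block solution:
  B0:   IN=(all ⊤)   OUT=(all ⊤)
  B1:   IN=(all ⊤)   OUT={a:0, f:-4; rest ⊤}
  B2:   IN={a:0, f:-4; rest ⊤}   OUT={a:0, f:-4; rest ⊤}
  B3:   IN={a:0, f:-4; rest ⊤}   OUT={a:0, f:-4; rest ⊤}
  B4:   IN={a:0, f:-4; rest ⊤}   OUT={a:0, f:-4; rest ⊤}
  B5:   IN={a:0, f:-4; rest ⊤}   OUT={a:0, f:-4; rest ⊤}
  B6:   IN=(all ⊤)   OUT=(all ⊤)
  B7:   IN=(all ⊤)   OUT=(all ⊤)

Merge at B4: IN[B4] = OUT[B3] = {a: 0, b: ⊤, c: ⊤, d: ⊤, e: ⊤, f: -4}
Applying B4's transfer function to that IN value gives OUT[B4] (row B4 above).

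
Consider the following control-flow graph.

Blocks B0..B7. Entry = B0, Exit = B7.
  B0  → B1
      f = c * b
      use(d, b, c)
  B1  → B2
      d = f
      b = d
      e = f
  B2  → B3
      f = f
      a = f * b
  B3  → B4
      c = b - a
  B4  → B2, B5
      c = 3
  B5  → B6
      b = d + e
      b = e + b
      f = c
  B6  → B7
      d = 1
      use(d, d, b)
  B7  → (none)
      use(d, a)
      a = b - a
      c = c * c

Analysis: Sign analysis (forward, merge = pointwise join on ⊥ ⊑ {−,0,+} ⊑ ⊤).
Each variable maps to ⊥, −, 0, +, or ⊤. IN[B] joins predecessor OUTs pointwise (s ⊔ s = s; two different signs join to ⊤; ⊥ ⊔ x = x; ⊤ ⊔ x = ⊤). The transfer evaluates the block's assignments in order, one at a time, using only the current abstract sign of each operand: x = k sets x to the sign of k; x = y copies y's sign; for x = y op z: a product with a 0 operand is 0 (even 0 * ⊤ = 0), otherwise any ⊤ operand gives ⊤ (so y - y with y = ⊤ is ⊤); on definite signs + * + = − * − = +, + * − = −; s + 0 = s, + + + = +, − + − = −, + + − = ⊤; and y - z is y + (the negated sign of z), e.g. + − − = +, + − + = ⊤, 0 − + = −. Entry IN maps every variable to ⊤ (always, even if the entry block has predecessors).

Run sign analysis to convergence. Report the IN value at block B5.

Answer: {a: ⊤, b: ⊤, c: +, d: ⊤, e: ⊤, f: ⊤}

Working:
Converged values:
  B0:   IN=(all ⊤)   OUT=(all ⊤)
  B1:   IN=(all ⊤)   OUT=(all ⊤)
  B2:   IN=(all ⊤)   OUT=(all ⊤)
  B3:   IN=(all ⊤)   OUT=(all ⊤)
  B4:   IN=(all ⊤)   OUT={c:+; rest ⊤}
  B5:   IN={c:+; rest ⊤}   OUT={c:+, f:+; rest ⊤}
  B6:   IN={c:+, f:+; rest ⊤}   OUT={c:+, d:+, f:+; rest ⊤}
  B7:   IN={c:+, d:+, f:+; rest ⊤}   OUT={c:+, d:+, f:+; rest ⊤}

Merge at B5: IN[B5] = OUT[B4] = {a: ⊤, b: ⊤, c: +, d: ⊤, e: ⊤, f: ⊤}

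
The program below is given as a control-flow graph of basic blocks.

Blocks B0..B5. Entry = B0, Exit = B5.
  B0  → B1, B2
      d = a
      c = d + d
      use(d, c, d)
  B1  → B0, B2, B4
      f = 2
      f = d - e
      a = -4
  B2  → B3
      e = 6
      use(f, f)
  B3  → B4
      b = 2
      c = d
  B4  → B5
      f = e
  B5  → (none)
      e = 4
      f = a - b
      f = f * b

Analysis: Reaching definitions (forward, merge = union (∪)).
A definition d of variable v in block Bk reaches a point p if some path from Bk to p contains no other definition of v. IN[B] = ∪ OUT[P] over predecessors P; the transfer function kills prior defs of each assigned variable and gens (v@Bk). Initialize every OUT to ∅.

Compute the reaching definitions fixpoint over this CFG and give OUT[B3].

Fixpoint table:
  B0:   IN={a@B1, c@B0, d@B0, f@B1}   OUT={a@B1, c@B0, d@B0, f@B1}
  B1:   IN={a@B1, c@B0, d@B0, f@B1}   OUT={a@B1, c@B0, d@B0, f@B1}
  B2:   IN={a@B1, c@B0, d@B0, f@B1}   OUT={a@B1, c@B0, d@B0, e@B2, f@B1}
  B3:   IN={a@B1, c@B0, d@B0, e@B2, f@B1}   OUT={a@B1, b@B3, c@B3, d@B0, e@B2, f@B1}
  B4:   IN={a@B1, b@B3, c@B0, c@B3, d@B0, e@B2, f@B1}   OUT={a@B1, b@B3, c@B0, c@B3, d@B0, e@B2, f@B4}
  B5:   IN={a@B1, b@B3, c@B0, c@B3, d@B0, e@B2, f@B4}   OUT={a@B1, b@B3, c@B0, c@B3, d@B0, e@B5, f@B5}

Merge at B3: IN[B3] = OUT[B2] = {a@B1, c@B0, d@B0, e@B2, f@B1}
Applying B3's transfer function to that IN value gives OUT[B3] (row B3 above).

Answer: {a@B1, b@B3, c@B3, d@B0, e@B2, f@B1}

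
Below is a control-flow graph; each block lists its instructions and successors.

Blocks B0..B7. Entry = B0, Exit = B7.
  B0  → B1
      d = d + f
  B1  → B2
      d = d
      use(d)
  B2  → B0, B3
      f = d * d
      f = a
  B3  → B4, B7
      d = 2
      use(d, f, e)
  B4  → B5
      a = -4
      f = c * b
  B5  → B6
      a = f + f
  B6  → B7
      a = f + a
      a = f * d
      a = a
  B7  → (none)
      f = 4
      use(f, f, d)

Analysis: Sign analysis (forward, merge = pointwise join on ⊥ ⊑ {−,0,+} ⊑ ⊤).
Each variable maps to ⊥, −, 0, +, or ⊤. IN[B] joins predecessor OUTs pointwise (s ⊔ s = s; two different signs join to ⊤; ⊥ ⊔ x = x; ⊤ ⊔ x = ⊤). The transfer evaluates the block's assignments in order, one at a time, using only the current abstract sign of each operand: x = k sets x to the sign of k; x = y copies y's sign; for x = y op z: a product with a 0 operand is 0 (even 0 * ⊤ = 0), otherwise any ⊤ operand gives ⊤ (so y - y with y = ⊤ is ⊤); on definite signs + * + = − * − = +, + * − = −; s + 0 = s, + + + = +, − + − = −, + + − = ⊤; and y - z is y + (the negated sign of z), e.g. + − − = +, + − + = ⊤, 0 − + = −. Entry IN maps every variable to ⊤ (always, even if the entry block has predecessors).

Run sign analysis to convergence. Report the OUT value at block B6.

Answer: {a: ⊤, b: ⊤, c: ⊤, d: +, e: ⊤, f: ⊤}

Working:
Per-block solution:
  B0:   IN=(all ⊤)   OUT=(all ⊤)
  B1:   IN=(all ⊤)   OUT=(all ⊤)
  B2:   IN=(all ⊤)   OUT=(all ⊤)
  B3:   IN=(all ⊤)   OUT={d:+; rest ⊤}
  B4:   IN={d:+; rest ⊤}   OUT={a:-, d:+; rest ⊤}
  B5:   IN={a:-, d:+; rest ⊤}   OUT={d:+; rest ⊤}
  B6:   IN={d:+; rest ⊤}   OUT={d:+; rest ⊤}
  B7:   IN={d:+; rest ⊤}   OUT={d:+, f:+; rest ⊤}

Merge at B6: IN[B6] = OUT[B5] = {a: ⊤, b: ⊤, c: ⊤, d: +, e: ⊤, f: ⊤}
Applying B6's transfer function to that IN value gives OUT[B6] (row B6 above).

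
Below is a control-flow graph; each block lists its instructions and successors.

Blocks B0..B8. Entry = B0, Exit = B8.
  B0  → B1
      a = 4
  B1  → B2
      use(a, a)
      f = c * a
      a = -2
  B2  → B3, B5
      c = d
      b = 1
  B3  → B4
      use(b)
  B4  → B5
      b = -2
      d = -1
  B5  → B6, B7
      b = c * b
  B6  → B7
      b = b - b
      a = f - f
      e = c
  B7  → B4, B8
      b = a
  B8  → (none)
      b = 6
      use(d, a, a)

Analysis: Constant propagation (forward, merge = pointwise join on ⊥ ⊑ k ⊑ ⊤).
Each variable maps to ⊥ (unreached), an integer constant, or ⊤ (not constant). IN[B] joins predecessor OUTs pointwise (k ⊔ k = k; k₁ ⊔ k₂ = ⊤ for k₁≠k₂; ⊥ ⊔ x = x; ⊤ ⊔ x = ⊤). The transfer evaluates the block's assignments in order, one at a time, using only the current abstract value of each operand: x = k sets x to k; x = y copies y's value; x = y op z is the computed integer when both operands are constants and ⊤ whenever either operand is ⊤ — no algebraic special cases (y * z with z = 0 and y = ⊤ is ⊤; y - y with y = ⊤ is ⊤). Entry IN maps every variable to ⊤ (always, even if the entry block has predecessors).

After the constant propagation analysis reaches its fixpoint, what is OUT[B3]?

Answer: {a: -2, b: 1, c: ⊤, d: ⊤, e: ⊤, f: ⊤}

Derivation:
Per-block solution:
  B0:   IN=(all ⊤)   OUT={a:4; rest ⊤}
  B1:   IN={a:4; rest ⊤}   OUT={a:-2; rest ⊤}
  B2:   IN={a:-2; rest ⊤}   OUT={a:-2, b:1; rest ⊤}
  B3:   IN={a:-2, b:1; rest ⊤}   OUT={a:-2, b:1; rest ⊤}
  B4:   IN=(all ⊤)   OUT={b:-2, d:-1; rest ⊤}
  B5:   IN=(all ⊤)   OUT=(all ⊤)
  B6:   IN=(all ⊤)   OUT=(all ⊤)
  B7:   IN=(all ⊤)   OUT=(all ⊤)
  B8:   IN=(all ⊤)   OUT={b:6; rest ⊤}

Merge at B3: IN[B3] = OUT[B2] = {a: -2, b: 1, c: ⊤, d: ⊤, e: ⊤, f: ⊤}
Applying B3's transfer function to that IN value gives OUT[B3] (row B3 above).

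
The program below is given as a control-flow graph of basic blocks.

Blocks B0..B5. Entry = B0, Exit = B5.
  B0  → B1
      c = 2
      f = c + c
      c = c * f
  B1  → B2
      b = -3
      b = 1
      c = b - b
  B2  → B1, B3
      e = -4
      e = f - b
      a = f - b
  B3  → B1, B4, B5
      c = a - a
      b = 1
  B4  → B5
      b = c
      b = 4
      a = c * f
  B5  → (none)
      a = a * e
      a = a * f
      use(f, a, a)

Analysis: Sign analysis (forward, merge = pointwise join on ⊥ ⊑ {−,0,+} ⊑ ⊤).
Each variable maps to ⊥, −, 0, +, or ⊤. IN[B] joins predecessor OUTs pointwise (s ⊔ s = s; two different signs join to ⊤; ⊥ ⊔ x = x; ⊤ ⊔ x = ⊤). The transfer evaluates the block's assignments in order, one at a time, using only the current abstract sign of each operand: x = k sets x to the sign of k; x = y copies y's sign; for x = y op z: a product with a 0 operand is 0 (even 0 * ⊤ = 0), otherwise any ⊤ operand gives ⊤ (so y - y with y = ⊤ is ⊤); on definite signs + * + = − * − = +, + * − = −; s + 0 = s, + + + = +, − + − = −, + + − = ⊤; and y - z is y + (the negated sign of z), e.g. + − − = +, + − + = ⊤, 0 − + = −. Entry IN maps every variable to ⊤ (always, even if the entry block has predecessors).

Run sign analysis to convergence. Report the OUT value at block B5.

Converged values:
  B0:   IN=(all ⊤)   OUT={c:+, f:+; rest ⊤}
  B1:   IN={f:+; rest ⊤}   OUT={b:+, f:+; rest ⊤}
  B2:   IN={b:+, f:+; rest ⊤}   OUT={b:+, f:+; rest ⊤}
  B3:   IN={b:+, f:+; rest ⊤}   OUT={b:+, f:+; rest ⊤}
  B4:   IN={b:+, f:+; rest ⊤}   OUT={b:+, f:+; rest ⊤}
  B5:   IN={b:+, f:+; rest ⊤}   OUT={b:+, f:+; rest ⊤}

Merge at B5: IN[B5] = OUT[B3] ⊔ OUT[B4] = {a: ⊤, b: +, c: ⊤, d: ⊤, e: ⊤, f: +}
Applying B5's transfer function to that IN value gives OUT[B5] (row B5 above).

Answer: {a: ⊤, b: +, c: ⊤, d: ⊤, e: ⊤, f: +}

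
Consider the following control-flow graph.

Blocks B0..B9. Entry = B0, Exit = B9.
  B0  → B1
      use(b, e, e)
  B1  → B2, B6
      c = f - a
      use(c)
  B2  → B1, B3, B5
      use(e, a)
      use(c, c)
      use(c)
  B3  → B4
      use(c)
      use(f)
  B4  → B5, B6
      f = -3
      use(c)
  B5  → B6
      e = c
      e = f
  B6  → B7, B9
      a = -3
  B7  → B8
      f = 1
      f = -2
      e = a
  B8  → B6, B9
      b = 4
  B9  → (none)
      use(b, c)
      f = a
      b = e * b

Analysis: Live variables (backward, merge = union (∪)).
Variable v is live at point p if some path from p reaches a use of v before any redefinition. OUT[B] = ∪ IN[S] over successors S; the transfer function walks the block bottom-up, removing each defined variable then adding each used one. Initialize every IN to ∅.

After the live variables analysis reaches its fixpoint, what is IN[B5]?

Answer: {b, c, f}

Working:
Per-block solution:
  B0:   IN={a, b, e, f}   OUT={a, b, e, f}
  B1:   IN={a, b, e, f}   OUT={a, b, c, e, f}
  B2:   IN={a, b, c, e, f}   OUT={a, b, c, e, f}
  B3:   IN={b, c, e, f}   OUT={b, c, e}
  B4:   IN={b, c, e}   OUT={b, c, e, f}
  B5:   IN={b, c, f}   OUT={b, c, e}
  B6:   IN={b, c, e}   OUT={a, b, c, e}
  B7:   IN={a, c}   OUT={a, c, e}
  B8:   IN={a, c, e}   OUT={a, b, c, e}
  B9:   IN={a, b, c, e}   OUT={}

Merge at B5: OUT[B5] = IN[B6] = {b, c, e}
Applying B5's transfer function to that OUT value gives IN[B5] (row B5 above).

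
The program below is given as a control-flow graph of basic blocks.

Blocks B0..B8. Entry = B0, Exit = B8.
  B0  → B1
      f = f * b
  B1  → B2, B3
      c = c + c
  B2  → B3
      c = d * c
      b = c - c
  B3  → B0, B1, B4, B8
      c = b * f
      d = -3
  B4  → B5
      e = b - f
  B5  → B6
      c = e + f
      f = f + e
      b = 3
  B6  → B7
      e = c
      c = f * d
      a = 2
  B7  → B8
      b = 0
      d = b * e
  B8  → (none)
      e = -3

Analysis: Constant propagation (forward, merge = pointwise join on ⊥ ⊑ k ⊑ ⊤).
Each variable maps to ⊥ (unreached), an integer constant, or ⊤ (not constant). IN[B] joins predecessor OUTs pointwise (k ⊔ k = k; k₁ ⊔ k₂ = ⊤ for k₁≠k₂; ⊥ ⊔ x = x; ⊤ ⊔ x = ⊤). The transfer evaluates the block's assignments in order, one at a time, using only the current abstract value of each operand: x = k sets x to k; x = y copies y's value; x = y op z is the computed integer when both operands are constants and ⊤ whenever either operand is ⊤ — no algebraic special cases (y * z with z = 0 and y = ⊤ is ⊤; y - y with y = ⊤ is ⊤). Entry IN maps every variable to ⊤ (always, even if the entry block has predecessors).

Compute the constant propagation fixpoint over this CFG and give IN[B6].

Converged values:
  B0:  IN=(all ⊤)  OUT=(all ⊤)
  B1:  IN=(all ⊤)  OUT=(all ⊤)
  B2:  IN=(all ⊤)  OUT=(all ⊤)
  B3:  IN=(all ⊤)  OUT={d:-3; rest ⊤}
  B4:  IN={d:-3; rest ⊤}  OUT={d:-3; rest ⊤}
  B5:  IN={d:-3; rest ⊤}  OUT={b:3, d:-3; rest ⊤}
  B6:  IN={b:3, d:-3; rest ⊤}  OUT={a:2, b:3, d:-3; rest ⊤}
  B7:  IN={a:2, b:3, d:-3; rest ⊤}  OUT={a:2, b:0; rest ⊤}
  B8:  IN=(all ⊤)  OUT={e:-3; rest ⊤}

Merge at B6: IN[B6] = OUT[B5] = {a: ⊤, b: 3, c: ⊤, d: -3, e: ⊤, f: ⊤}

Answer: {a: ⊤, b: 3, c: ⊤, d: -3, e: ⊤, f: ⊤}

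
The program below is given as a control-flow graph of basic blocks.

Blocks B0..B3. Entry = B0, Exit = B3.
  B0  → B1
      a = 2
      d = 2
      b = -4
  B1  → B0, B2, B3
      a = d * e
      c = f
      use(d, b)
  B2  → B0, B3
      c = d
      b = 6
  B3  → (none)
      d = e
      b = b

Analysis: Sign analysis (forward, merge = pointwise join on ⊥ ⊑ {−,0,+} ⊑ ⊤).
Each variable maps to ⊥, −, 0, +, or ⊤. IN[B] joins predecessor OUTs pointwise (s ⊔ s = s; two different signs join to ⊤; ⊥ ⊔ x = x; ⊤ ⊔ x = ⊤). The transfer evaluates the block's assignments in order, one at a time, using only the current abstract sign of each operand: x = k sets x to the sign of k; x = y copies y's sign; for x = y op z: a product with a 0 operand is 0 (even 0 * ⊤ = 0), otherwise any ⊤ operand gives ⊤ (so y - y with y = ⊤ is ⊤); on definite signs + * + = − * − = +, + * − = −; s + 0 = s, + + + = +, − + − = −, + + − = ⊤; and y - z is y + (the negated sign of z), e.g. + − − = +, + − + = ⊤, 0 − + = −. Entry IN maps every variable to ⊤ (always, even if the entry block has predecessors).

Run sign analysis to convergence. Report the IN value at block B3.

Answer: {a: ⊤, b: ⊤, c: ⊤, d: +, e: ⊤, f: ⊤}

Trace:
Converged values:
  B0: | IN=(all ⊤) | OUT={a:+, b:-, d:+; rest ⊤}
  B1: | IN={a:+, b:-, d:+; rest ⊤} | OUT={b:-, d:+; rest ⊤}
  B2: | IN={b:-, d:+; rest ⊤} | OUT={b:+, c:+, d:+; rest ⊤}
  B3: | IN={d:+; rest ⊤} | OUT=(all ⊤)

Merge at B3: IN[B3] = OUT[B1] ⊔ OUT[B2] = {a: ⊤, b: ⊤, c: ⊤, d: +, e: ⊤, f: ⊤}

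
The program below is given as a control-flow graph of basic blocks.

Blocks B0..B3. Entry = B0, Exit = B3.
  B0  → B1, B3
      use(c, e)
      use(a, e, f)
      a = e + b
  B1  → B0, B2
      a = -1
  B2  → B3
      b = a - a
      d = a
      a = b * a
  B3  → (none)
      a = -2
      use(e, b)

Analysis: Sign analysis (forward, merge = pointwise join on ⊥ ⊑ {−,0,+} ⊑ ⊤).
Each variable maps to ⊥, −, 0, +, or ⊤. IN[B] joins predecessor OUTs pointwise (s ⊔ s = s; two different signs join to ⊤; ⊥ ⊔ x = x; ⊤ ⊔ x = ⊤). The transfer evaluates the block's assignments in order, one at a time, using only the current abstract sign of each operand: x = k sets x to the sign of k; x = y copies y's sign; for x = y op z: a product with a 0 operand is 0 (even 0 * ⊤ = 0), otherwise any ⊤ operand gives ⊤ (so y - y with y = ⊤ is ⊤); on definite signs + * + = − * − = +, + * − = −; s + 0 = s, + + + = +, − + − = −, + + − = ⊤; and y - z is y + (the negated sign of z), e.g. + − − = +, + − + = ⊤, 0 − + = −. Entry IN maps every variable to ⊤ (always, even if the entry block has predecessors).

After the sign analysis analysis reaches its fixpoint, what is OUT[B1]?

Converged values:
  B0:   IN=(all ⊤)   OUT=(all ⊤)
  B1:   IN=(all ⊤)   OUT={a:-; rest ⊤}
  B2:   IN={a:-; rest ⊤}   OUT={d:-; rest ⊤}
  B3:   IN=(all ⊤)   OUT={a:-; rest ⊤}

Merge at B1: IN[B1] = OUT[B0] = {a: ⊤, b: ⊤, c: ⊤, d: ⊤, e: ⊤, f: ⊤}
Applying B1's transfer function to that IN value gives OUT[B1] (row B1 above).

Answer: {a: -, b: ⊤, c: ⊤, d: ⊤, e: ⊤, f: ⊤}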